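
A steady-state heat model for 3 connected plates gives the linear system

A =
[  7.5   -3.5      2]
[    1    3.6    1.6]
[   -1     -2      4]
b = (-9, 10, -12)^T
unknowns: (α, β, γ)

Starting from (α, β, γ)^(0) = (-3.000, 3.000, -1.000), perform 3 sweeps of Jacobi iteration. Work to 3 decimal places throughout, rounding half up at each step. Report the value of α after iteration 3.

0.730

Iteration 1:
  α = (-9 - (-3.5)·3.000 - (2)·-1.000) / (7.5) = 0.467
  β = (10 - (1)·-3.000 - (1.6)·-1.000) / (3.6) = 4.056
  γ = (-12 - (-1)·-3.000 - (-2)·3.000) / (4) = -2.250
Iteration 2:
  α = (-9 - (-3.5)·4.056 - (2)·-2.250) / (7.5) = 1.293
  β = (10 - (1)·0.467 - (1.6)·-2.250) / (3.6) = 3.648
  γ = (-12 - (-1)·0.467 - (-2)·4.056) / (4) = -0.855
Iteration 3:
  α = (-9 - (-3.5)·3.648 - (2)·-0.855) / (7.5) = 0.730
  β = (10 - (1)·1.293 - (1.6)·-0.855) / (3.6) = 2.799
  γ = (-12 - (-1)·1.293 - (-2)·3.648) / (4) = -0.853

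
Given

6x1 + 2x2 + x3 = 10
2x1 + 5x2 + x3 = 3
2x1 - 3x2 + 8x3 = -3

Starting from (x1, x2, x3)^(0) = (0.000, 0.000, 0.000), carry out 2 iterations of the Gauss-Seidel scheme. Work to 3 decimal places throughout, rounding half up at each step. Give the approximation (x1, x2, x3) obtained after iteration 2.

(1.825, 0.033, -0.819)

Iteration 1:
  x1 = (10 - (2)·0.000 - (1)·0.000) / (6) = 1.667
  x2 = (3 - (2)·1.667 - (1)·0.000) / (5) = -0.067
  x3 = (-3 - (2)·1.667 - (-3)·-0.067) / (8) = -0.817
Iteration 2:
  x1 = (10 - (2)·-0.067 - (1)·-0.817) / (6) = 1.825
  x2 = (3 - (2)·1.825 - (1)·-0.817) / (5) = 0.033
  x3 = (-3 - (2)·1.825 - (-3)·0.033) / (8) = -0.819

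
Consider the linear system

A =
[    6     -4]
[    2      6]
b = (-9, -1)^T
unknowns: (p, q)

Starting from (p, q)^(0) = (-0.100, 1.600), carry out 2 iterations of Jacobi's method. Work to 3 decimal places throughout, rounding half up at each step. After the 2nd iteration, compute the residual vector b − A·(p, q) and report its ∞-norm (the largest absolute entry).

2.310

Iteration 1:
  p = (-9 - (-4)·1.600) / (6) = -0.433
  q = (-1 - (2)·-0.100) / (6) = -0.133
Iteration 2:
  p = (-9 - (-4)·-0.133) / (6) = -1.589
  q = (-1 - (2)·-0.433) / (6) = -0.022
Residual b − A·x = (0.446, 2.310); ∞-norm = 2.310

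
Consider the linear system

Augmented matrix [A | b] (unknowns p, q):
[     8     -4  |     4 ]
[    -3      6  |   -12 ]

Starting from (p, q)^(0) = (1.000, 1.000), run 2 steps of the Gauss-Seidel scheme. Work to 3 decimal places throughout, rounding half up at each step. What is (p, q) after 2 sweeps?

(-0.250, -2.125)

Iteration 1:
  p = (4 - (-4)·1.000) / (8) = 1.000
  q = (-12 - (-3)·1.000) / (6) = -1.500
Iteration 2:
  p = (4 - (-4)·-1.500) / (8) = -0.250
  q = (-12 - (-3)·-0.250) / (6) = -2.125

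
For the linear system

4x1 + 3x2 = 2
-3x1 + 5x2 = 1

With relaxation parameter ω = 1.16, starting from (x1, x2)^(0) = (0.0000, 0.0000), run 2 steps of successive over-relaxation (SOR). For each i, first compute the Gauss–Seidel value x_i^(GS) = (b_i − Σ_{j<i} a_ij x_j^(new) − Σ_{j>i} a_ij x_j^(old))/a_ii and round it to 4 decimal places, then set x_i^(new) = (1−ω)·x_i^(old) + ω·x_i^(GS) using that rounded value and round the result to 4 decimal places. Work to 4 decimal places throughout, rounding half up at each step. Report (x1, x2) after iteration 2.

Iteration 1:
  x1: GS value = (2 - (3)·0.0000) / (4) = 0.5000;  x1 ← (1−ω)·0.0000 + ω·0.5000 = 0.5800
  x2: GS value = (1 - (-3)·0.5800) / (5) = 0.5480;  x2 ← (1−ω)·0.0000 + ω·0.5480 = 0.6357
Iteration 2:
  x1: GS value = (2 - (3)·0.6357) / (4) = 0.0232;  x1 ← (1−ω)·0.5800 + ω·0.0232 = -0.0659
  x2: GS value = (1 - (-3)·-0.0659) / (5) = 0.1605;  x2 ← (1−ω)·0.6357 + ω·0.1605 = 0.0845

(-0.0659, 0.0845)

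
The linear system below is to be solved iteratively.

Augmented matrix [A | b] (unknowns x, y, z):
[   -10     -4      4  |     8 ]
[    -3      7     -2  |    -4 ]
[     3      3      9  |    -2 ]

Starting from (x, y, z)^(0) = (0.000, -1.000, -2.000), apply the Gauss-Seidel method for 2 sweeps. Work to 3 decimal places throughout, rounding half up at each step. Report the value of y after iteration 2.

Iteration 1:
  x = (8 - (-4)·-1.000 - (4)·-2.000) / (-10) = -1.200
  y = (-4 - (-3)·-1.200 - (-2)·-2.000) / (7) = -1.657
  z = (-2 - (3)·-1.200 - (3)·-1.657) / (9) = 0.730
Iteration 2:
  x = (8 - (-4)·-1.657 - (4)·0.730) / (-10) = 0.155
  y = (-4 - (-3)·0.155 - (-2)·0.730) / (7) = -0.296
  z = (-2 - (3)·0.155 - (3)·-0.296) / (9) = -0.175

-0.296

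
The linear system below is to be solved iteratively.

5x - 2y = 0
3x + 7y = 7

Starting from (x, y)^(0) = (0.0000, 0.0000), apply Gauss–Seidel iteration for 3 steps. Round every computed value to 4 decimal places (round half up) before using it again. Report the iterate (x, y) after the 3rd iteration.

Iteration 1:
  x = (0 - (-2)·0.0000) / (5) = 0.0000
  y = (7 - (3)·0.0000) / (7) = 1.0000
Iteration 2:
  x = (0 - (-2)·1.0000) / (5) = 0.4000
  y = (7 - (3)·0.4000) / (7) = 0.8286
Iteration 3:
  x = (0 - (-2)·0.8286) / (5) = 0.3314
  y = (7 - (3)·0.3314) / (7) = 0.8580

(0.3314, 0.8580)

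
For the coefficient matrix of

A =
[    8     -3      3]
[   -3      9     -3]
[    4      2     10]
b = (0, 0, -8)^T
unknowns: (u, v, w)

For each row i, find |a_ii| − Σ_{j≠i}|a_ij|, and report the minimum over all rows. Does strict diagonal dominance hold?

row 1: |8| − (3+3) = 2
row 2: |9| − (3+3) = 3
row 3: |10| − (4+2) = 4
minimum over rows = 2 → strictly diagonally dominant (convergence guaranteed)

2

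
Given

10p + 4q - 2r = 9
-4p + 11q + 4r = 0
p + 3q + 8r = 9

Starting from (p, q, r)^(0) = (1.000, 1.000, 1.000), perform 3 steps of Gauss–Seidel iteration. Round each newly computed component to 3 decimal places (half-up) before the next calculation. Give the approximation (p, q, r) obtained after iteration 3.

Iteration 1:
  p = (9 - (4)·1.000 - (-2)·1.000) / (10) = 0.700
  q = (0 - (-4)·0.700 - (4)·1.000) / (11) = -0.109
  r = (9 - (1)·0.700 - (3)·-0.109) / (8) = 1.078
Iteration 2:
  p = (9 - (4)·-0.109 - (-2)·1.078) / (10) = 1.159
  q = (0 - (-4)·1.159 - (4)·1.078) / (11) = 0.029
  r = (9 - (1)·1.159 - (3)·0.029) / (8) = 0.969
Iteration 3:
  p = (9 - (4)·0.029 - (-2)·0.969) / (10) = 1.082
  q = (0 - (-4)·1.082 - (4)·0.969) / (11) = 0.041
  r = (9 - (1)·1.082 - (3)·0.041) / (8) = 0.974

(1.082, 0.041, 0.974)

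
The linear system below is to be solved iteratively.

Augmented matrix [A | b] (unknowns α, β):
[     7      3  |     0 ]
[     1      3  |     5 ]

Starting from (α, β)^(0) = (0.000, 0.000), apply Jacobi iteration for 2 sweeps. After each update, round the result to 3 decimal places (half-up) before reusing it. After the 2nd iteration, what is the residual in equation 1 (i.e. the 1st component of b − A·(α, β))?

-0.003

Iteration 1:
  α = (0 - (3)·0.000) / (7) = 0.000
  β = (5 - (1)·0.000) / (3) = 1.667
Iteration 2:
  α = (0 - (3)·1.667) / (7) = -0.714
  β = (5 - (1)·0.000) / (3) = 1.667
Residual b − A·x = (-0.003, 0.713)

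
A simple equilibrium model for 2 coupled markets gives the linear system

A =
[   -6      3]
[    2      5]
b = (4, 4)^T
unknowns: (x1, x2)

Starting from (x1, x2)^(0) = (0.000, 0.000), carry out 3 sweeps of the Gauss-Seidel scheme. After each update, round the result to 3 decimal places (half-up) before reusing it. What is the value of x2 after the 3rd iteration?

Iteration 1:
  x1 = (4 - (3)·0.000) / (-6) = -0.667
  x2 = (4 - (2)·-0.667) / (5) = 1.067
Iteration 2:
  x1 = (4 - (3)·1.067) / (-6) = -0.133
  x2 = (4 - (2)·-0.133) / (5) = 0.853
Iteration 3:
  x1 = (4 - (3)·0.853) / (-6) = -0.240
  x2 = (4 - (2)·-0.240) / (5) = 0.896

0.896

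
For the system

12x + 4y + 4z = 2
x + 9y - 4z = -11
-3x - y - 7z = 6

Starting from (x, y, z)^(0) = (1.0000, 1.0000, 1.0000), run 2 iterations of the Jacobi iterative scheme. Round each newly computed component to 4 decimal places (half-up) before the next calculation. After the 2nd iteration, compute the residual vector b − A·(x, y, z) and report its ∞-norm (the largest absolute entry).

3.4047

Iteration 1:
  x = (2 - (4)·1.0000 - (4)·1.0000) / (12) = -0.5000
  y = (-11 - (1)·1.0000 - (-4)·1.0000) / (9) = -0.8889
  z = (6 - (-3)·1.0000 - (-1)·1.0000) / (-7) = -1.4286
Iteration 2:
  x = (2 - (4)·-0.8889 - (4)·-1.4286) / (12) = 0.9392
  y = (-11 - (1)·-0.5000 - (-4)·-1.4286) / (9) = -1.8016
  z = (6 - (-3)·-0.5000 - (-1)·-0.8889) / (-7) = -0.5159
Residual b − A·x = (-0.0004, 2.2116, 3.4047); ∞-norm = 3.4047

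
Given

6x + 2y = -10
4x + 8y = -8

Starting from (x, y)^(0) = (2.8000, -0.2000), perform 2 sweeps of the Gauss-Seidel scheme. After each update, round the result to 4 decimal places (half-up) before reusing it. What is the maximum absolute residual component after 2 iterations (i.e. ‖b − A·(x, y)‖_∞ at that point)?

0.0000

Iteration 1:
  x = (-10 - (2)·-0.2000) / (6) = -1.6000
  y = (-8 - (4)·-1.6000) / (8) = -0.2000
Iteration 2:
  x = (-10 - (2)·-0.2000) / (6) = -1.6000
  y = (-8 - (4)·-1.6000) / (8) = -0.2000
Residual b − A·x = (0.0000, 0.0000); ∞-norm = 0.0000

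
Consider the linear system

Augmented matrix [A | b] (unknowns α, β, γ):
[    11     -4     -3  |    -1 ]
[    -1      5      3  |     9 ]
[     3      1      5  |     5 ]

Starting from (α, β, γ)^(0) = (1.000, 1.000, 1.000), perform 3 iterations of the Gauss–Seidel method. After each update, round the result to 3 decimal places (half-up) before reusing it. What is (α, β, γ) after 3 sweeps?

(0.611, 1.700, 0.293)

Iteration 1:
  α = (-1 - (-4)·1.000 - (-3)·1.000) / (11) = 0.545
  β = (9 - (-1)·0.545 - (3)·1.000) / (5) = 1.309
  γ = (5 - (3)·0.545 - (1)·1.309) / (5) = 0.411
Iteration 2:
  α = (-1 - (-4)·1.309 - (-3)·0.411) / (11) = 0.497
  β = (9 - (-1)·0.497 - (3)·0.411) / (5) = 1.653
  γ = (5 - (3)·0.497 - (1)·1.653) / (5) = 0.371
Iteration 3:
  α = (-1 - (-4)·1.653 - (-3)·0.371) / (11) = 0.611
  β = (9 - (-1)·0.611 - (3)·0.371) / (5) = 1.700
  γ = (5 - (3)·0.611 - (1)·1.700) / (5) = 0.293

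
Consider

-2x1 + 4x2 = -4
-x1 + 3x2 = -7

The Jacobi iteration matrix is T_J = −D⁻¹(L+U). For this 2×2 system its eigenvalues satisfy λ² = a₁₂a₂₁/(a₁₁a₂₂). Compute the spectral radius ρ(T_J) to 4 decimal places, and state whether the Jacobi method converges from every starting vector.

a₁₂a₂₁/(a₁₁a₂₂) = (4)·(-1) / ((-2)·(3)) = 0.666667
ρ = √|0.666667| = √0.666667 = 0.8165
ρ < 1, so Jacobi converges

0.8165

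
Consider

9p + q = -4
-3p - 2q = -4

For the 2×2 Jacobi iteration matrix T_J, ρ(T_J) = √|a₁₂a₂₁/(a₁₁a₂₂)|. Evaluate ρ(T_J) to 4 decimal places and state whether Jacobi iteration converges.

0.4082

a₁₂a₂₁/(a₁₁a₂₂) = (1)·(-3) / ((9)·(-2)) = 0.166667
ρ = √|0.166667| = √0.166667 = 0.4082
ρ < 1, so Jacobi converges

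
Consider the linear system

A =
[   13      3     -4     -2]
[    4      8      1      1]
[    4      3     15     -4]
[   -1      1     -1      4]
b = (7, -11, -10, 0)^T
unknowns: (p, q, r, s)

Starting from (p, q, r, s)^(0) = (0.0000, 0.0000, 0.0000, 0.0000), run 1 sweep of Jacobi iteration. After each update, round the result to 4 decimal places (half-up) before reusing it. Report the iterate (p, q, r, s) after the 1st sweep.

Iteration 1:
  p = (7 - (3)·0.0000 - (-4)·0.0000 - (-2)·0.0000) / (13) = 0.5385
  q = (-11 - (4)·0.0000 - (1)·0.0000 - (1)·0.0000) / (8) = -1.3750
  r = (-10 - (4)·0.0000 - (3)·0.0000 - (-4)·0.0000) / (15) = -0.6667
  s = (0 - (-1)·0.0000 - (1)·0.0000 - (-1)·0.0000) / (4) = 0.0000

(0.5385, -1.3750, -0.6667, 0.0000)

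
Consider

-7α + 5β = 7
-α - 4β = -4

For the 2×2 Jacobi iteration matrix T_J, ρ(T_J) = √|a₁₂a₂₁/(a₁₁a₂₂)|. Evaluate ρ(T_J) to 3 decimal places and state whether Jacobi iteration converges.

0.423

a₁₂a₂₁/(a₁₁a₂₂) = (5)·(-1) / ((-7)·(-4)) = -0.178571
ρ = √|-0.178571| = √0.178571 = 0.423
ρ < 1, so Jacobi converges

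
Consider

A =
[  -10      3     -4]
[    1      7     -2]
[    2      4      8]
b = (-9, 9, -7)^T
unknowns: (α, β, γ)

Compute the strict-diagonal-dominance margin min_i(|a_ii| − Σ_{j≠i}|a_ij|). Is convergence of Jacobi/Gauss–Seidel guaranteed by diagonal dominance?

row 1: |-10| − (3+4) = 3
row 2: |7| − (1+2) = 4
row 3: |8| − (2+4) = 2
minimum over rows = 2 → strictly diagonally dominant (convergence guaranteed)

2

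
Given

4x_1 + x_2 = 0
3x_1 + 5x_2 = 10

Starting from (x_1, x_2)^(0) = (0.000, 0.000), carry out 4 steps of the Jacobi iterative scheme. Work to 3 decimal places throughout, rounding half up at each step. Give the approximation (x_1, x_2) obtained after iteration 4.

Iteration 1:
  x_1 = (0 - (1)·0.000) / (4) = 0.000
  x_2 = (10 - (3)·0.000) / (5) = 2.000
Iteration 2:
  x_1 = (0 - (1)·2.000) / (4) = -0.500
  x_2 = (10 - (3)·0.000) / (5) = 2.000
Iteration 3:
  x_1 = (0 - (1)·2.000) / (4) = -0.500
  x_2 = (10 - (3)·-0.500) / (5) = 2.300
Iteration 4:
  x_1 = (0 - (1)·2.300) / (4) = -0.575
  x_2 = (10 - (3)·-0.500) / (5) = 2.300

(-0.575, 2.300)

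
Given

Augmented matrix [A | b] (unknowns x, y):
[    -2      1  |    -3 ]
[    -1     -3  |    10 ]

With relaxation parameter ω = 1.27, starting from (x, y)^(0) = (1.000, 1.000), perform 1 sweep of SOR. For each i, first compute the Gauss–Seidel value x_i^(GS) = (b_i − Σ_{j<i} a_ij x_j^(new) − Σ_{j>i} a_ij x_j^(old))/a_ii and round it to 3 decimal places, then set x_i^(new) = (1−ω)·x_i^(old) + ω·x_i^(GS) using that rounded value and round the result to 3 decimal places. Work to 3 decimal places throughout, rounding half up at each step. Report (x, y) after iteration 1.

(2.270, -5.464)

Iteration 1:
  x: GS value = (-3 - (1)·1.000) / (-2) = 2.000;  x ← (1−ω)·1.000 + ω·2.000 = 2.270
  y: GS value = (10 - (-1)·2.270) / (-3) = -4.090;  y ← (1−ω)·1.000 + ω·-4.090 = -5.464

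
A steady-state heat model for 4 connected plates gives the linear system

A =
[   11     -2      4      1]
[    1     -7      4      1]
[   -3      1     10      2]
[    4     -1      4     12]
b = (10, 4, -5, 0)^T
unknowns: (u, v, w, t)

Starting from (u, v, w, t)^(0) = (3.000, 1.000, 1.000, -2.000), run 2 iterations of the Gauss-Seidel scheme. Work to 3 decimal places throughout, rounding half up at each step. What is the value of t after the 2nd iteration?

-0.272

Iteration 1:
  u = (10 - (-2)·1.000 - (4)·1.000 - (1)·-2.000) / (11) = 0.909
  v = (4 - (1)·0.909 - (4)·1.000 - (1)·-2.000) / (-7) = -0.156
  w = (-5 - (-3)·0.909 - (1)·-0.156 - (2)·-2.000) / (10) = 0.188
  t = (0 - (4)·0.909 - (-1)·-0.156 - (4)·0.188) / (12) = -0.379
Iteration 2:
  u = (10 - (-2)·-0.156 - (4)·0.188 - (1)·-0.379) / (11) = 0.847
  v = (4 - (1)·0.847 - (4)·0.188 - (1)·-0.379) / (-7) = -0.397
  w = (-5 - (-3)·0.847 - (1)·-0.397 - (2)·-0.379) / (10) = -0.130
  t = (0 - (4)·0.847 - (-1)·-0.397 - (4)·-0.130) / (12) = -0.272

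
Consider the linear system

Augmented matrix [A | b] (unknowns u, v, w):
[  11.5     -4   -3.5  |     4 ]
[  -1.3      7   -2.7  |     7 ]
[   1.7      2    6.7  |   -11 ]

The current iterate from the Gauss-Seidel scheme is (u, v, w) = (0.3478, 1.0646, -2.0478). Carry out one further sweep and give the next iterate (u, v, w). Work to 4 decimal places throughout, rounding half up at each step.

(0.0949, 0.2278, -1.7339)

One sweep:
  u = (4 - (-4)·1.0646 - (-3.5)·-2.0478) / (11.5) = 0.0949
  v = (7 - (-1.3)·0.0949 - (-2.7)·-2.0478) / (7) = 0.2278
  w = (-11 - (1.7)·0.0949 - (2)·0.2278) / (6.7) = -1.7339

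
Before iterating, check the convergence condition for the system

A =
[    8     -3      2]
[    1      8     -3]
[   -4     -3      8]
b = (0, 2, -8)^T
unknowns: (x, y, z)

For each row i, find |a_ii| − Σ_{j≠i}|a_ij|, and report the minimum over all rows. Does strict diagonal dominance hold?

row 1: |8| − (3+2) = 3
row 2: |8| − (1+3) = 4
row 3: |8| − (4+3) = 1
minimum over rows = 1 → strictly diagonally dominant (convergence guaranteed)

1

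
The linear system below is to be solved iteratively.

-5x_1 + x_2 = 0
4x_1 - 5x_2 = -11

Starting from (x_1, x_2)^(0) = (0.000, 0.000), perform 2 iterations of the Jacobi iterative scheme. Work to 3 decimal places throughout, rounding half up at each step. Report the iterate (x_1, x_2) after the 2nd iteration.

(0.440, 2.200)

Iteration 1:
  x_1 = (0 - (1)·0.000) / (-5) = 0.000
  x_2 = (-11 - (4)·0.000) / (-5) = 2.200
Iteration 2:
  x_1 = (0 - (1)·2.200) / (-5) = 0.440
  x_2 = (-11 - (4)·0.000) / (-5) = 2.200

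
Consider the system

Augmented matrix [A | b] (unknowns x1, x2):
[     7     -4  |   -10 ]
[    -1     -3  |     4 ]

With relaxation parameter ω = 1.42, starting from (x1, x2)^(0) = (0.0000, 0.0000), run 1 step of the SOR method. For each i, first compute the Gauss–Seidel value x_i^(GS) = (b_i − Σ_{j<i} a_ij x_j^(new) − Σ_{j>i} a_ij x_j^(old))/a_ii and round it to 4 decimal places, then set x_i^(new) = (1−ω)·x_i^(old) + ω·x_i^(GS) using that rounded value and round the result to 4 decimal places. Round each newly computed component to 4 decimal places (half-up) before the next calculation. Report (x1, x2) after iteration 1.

Iteration 1:
  x1: GS value = (-10 - (-4)·0.0000) / (7) = -1.4286;  x1 ← (1−ω)·0.0000 + ω·-1.4286 = -2.0286
  x2: GS value = (4 - (-1)·-2.0286) / (-3) = -0.6571;  x2 ← (1−ω)·0.0000 + ω·-0.6571 = -0.9331

(-2.0286, -0.9331)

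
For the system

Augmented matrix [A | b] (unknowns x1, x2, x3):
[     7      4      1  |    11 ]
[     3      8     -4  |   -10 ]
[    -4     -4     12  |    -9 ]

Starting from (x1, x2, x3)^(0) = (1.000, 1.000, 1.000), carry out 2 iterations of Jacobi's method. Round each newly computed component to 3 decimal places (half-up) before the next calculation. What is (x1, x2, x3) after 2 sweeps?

(2.226, -1.613, -0.839)

Iteration 1:
  x1 = (11 - (4)·1.000 - (1)·1.000) / (7) = 0.857
  x2 = (-10 - (3)·1.000 - (-4)·1.000) / (8) = -1.125
  x3 = (-9 - (-4)·1.000 - (-4)·1.000) / (12) = -0.083
Iteration 2:
  x1 = (11 - (4)·-1.125 - (1)·-0.083) / (7) = 2.226
  x2 = (-10 - (3)·0.857 - (-4)·-0.083) / (8) = -1.613
  x3 = (-9 - (-4)·0.857 - (-4)·-1.125) / (12) = -0.839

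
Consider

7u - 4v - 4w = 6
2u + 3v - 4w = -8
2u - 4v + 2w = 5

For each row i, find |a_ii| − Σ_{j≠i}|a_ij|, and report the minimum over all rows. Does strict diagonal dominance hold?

row 1: |7| − (4+4) = -1
row 2: |3| − (2+4) = -3
row 3: |2| − (2+4) = -4
minimum over rows = -4 → not strictly diagonally dominant

-4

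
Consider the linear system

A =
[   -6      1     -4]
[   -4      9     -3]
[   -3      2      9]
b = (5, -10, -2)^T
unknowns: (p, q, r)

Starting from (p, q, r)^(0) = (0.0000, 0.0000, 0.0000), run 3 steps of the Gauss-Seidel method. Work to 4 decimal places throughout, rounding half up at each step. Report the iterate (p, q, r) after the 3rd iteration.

(-0.9734, -1.6068, -0.1896)

Iteration 1:
  p = (5 - (1)·0.0000 - (-4)·0.0000) / (-6) = -0.8333
  q = (-10 - (-4)·-0.8333 - (-3)·0.0000) / (9) = -1.4815
  r = (-2 - (-3)·-0.8333 - (2)·-1.4815) / (9) = -0.1708
Iteration 2:
  p = (5 - (1)·-1.4815 - (-4)·-0.1708) / (-6) = -0.9664
  q = (-10 - (-4)·-0.9664 - (-3)·-0.1708) / (9) = -1.5976
  r = (-2 - (-3)·-0.9664 - (2)·-1.5976) / (9) = -0.1893
Iteration 3:
  p = (5 - (1)·-1.5976 - (-4)·-0.1893) / (-6) = -0.9734
  q = (-10 - (-4)·-0.9734 - (-3)·-0.1893) / (9) = -1.6068
  r = (-2 - (-3)·-0.9734 - (2)·-1.6068) / (9) = -0.1896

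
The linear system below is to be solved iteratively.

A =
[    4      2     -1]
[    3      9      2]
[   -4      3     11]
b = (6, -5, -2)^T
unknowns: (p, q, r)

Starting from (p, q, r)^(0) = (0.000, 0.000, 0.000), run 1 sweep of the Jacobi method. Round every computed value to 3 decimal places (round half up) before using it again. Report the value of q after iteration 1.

-0.556

Iteration 1:
  p = (6 - (2)·0.000 - (-1)·0.000) / (4) = 1.500
  q = (-5 - (3)·0.000 - (2)·0.000) / (9) = -0.556
  r = (-2 - (-4)·0.000 - (3)·0.000) / (11) = -0.182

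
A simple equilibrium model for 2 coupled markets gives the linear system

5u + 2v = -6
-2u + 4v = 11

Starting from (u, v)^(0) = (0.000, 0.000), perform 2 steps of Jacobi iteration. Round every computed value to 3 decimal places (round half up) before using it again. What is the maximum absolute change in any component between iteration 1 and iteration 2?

Iteration 1:
  u = (-6 - (2)·0.000) / (5) = -1.200
  v = (11 - (-2)·0.000) / (4) = 2.750
Iteration 2:
  u = (-6 - (2)·2.750) / (5) = -2.300
  v = (11 - (-2)·-1.200) / (4) = 2.150
Change: (-1.100, -0.600) → max |·| = 1.100

1.100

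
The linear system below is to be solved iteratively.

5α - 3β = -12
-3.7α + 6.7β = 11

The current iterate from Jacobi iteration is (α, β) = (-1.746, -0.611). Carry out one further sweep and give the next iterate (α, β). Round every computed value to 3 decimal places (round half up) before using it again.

(-2.767, 0.678)

One sweep:
  α = (-12 - (-3)·-0.611) / (5) = -2.767
  β = (11 - (-3.7)·-1.746) / (6.7) = 0.678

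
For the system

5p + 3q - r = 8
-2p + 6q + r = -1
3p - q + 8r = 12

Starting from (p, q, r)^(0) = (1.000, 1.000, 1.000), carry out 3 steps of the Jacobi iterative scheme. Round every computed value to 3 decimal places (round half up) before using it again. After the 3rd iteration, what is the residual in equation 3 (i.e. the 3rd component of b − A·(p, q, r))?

Iteration 1:
  p = (8 - (3)·1.000 - (-1)·1.000) / (5) = 1.200
  q = (-1 - (-2)·1.000 - (1)·1.000) / (6) = 0.000
  r = (12 - (3)·1.000 - (-1)·1.000) / (8) = 1.250
Iteration 2:
  p = (8 - (3)·0.000 - (-1)·1.250) / (5) = 1.850
  q = (-1 - (-2)·1.200 - (1)·1.250) / (6) = 0.025
  r = (12 - (3)·1.200 - (-1)·0.000) / (8) = 1.050
Iteration 3:
  p = (8 - (3)·0.025 - (-1)·1.050) / (5) = 1.795
  q = (-1 - (-2)·1.850 - (1)·1.050) / (6) = 0.275
  r = (12 - (3)·1.850 - (-1)·0.025) / (8) = 0.809
Residual b − A·x = (-0.991, 0.131, 0.418)

0.418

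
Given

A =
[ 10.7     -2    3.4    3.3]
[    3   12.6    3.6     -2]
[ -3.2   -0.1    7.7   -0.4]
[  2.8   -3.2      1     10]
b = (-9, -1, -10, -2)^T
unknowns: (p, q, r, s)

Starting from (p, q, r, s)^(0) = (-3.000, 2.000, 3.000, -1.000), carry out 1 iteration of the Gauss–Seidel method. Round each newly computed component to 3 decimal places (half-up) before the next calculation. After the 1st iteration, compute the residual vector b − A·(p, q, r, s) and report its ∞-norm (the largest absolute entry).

Iteration 1:
  p = (-9 - (-2)·2.000 - (3.4)·3.000 - (3.3)·-1.000) / (10.7) = -1.112
  q = (-1 - (3)·-1.112 - (3.6)·3.000 - (-2)·-1.000) / (12.6) = -0.830
  r = (-10 - (-3.2)·-1.112 - (-0.1)·-0.830 - (-0.4)·-1.000) / (7.7) = -1.824
  s = (-2 - (2.8)·-1.112 - (-3.2)·-0.830 - (1)·-1.824) / (10) = 0.028
Residual b − A·x = (7.348, 19.416, 0.415, 0.002); ∞-norm = 19.416

19.416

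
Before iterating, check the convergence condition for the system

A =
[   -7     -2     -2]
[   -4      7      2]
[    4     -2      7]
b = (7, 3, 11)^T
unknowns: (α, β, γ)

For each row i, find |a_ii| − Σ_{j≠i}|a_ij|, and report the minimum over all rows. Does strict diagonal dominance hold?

1

row 1: |-7| − (2+2) = 3
row 2: |7| − (4+2) = 1
row 3: |7| − (4+2) = 1
minimum over rows = 1 → strictly diagonally dominant (convergence guaranteed)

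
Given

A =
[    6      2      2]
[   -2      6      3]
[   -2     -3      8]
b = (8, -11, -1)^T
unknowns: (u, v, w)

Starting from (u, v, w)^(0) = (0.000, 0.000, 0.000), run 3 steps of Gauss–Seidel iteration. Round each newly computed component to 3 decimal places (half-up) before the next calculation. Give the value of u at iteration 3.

1.695

Iteration 1:
  u = (8 - (2)·0.000 - (2)·0.000) / (6) = 1.333
  v = (-11 - (-2)·1.333 - (3)·0.000) / (6) = -1.389
  w = (-1 - (-2)·1.333 - (-3)·-1.389) / (8) = -0.313
Iteration 2:
  u = (8 - (2)·-1.389 - (2)·-0.313) / (6) = 1.901
  v = (-11 - (-2)·1.901 - (3)·-0.313) / (6) = -1.043
  w = (-1 - (-2)·1.901 - (-3)·-1.043) / (8) = -0.041
Iteration 3:
  u = (8 - (2)·-1.043 - (2)·-0.041) / (6) = 1.695
  v = (-11 - (-2)·1.695 - (3)·-0.041) / (6) = -1.248
  w = (-1 - (-2)·1.695 - (-3)·-1.248) / (8) = -0.169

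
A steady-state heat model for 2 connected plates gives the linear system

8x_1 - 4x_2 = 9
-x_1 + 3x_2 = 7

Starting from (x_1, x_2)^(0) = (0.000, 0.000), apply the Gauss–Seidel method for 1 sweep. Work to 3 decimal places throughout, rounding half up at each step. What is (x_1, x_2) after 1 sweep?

(1.125, 2.708)

Iteration 1:
  x_1 = (9 - (-4)·0.000) / (8) = 1.125
  x_2 = (7 - (-1)·1.125) / (3) = 2.708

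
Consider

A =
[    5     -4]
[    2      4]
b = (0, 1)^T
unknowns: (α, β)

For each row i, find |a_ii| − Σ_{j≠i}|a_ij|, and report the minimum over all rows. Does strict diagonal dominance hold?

1

row 1: |5| − (4) = 1
row 2: |4| − (2) = 2
minimum over rows = 1 → strictly diagonally dominant (convergence guaranteed)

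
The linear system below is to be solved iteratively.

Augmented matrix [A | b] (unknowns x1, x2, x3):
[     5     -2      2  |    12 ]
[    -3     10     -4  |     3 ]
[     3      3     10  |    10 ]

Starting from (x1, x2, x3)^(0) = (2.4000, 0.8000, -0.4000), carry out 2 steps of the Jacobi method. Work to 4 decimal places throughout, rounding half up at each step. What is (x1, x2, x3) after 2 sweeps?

Iteration 1:
  x1 = (12 - (-2)·0.8000 - (2)·-0.4000) / (5) = 2.8800
  x2 = (3 - (-3)·2.4000 - (-4)·-0.4000) / (10) = 0.8600
  x3 = (10 - (3)·2.4000 - (3)·0.8000) / (10) = 0.0400
Iteration 2:
  x1 = (12 - (-2)·0.8600 - (2)·0.0400) / (5) = 2.7280
  x2 = (3 - (-3)·2.8800 - (-4)·0.0400) / (10) = 1.1800
  x3 = (10 - (3)·2.8800 - (3)·0.8600) / (10) = -0.1220

(2.7280, 1.1800, -0.1220)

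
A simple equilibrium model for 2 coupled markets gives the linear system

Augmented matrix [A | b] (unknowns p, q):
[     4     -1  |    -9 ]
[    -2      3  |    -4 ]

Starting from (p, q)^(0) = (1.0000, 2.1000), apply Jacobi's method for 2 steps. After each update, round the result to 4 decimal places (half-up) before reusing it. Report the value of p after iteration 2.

Iteration 1:
  p = (-9 - (-1)·2.1000) / (4) = -1.7250
  q = (-4 - (-2)·1.0000) / (3) = -0.6667
Iteration 2:
  p = (-9 - (-1)·-0.6667) / (4) = -2.4167
  q = (-4 - (-2)·-1.7250) / (3) = -2.4833

-2.4167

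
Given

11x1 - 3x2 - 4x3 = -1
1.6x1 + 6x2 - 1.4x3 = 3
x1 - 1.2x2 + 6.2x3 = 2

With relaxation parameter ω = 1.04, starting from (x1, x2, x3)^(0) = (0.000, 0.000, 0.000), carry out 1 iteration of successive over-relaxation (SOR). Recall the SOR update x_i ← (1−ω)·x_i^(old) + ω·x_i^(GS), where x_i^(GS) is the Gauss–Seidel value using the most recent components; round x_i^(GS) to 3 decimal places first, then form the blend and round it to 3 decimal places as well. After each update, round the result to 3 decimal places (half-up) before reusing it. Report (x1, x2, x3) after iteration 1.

(-0.095, 0.546, 0.462)

Iteration 1:
  x1: GS value = (-1 - (-3)·0.000 - (-4)·0.000) / (11) = -0.091;  x1 ← (1−ω)·0.000 + ω·-0.091 = -0.095
  x2: GS value = (3 - (1.6)·-0.095 - (-1.4)·0.000) / (6) = 0.525;  x2 ← (1−ω)·0.000 + ω·0.525 = 0.546
  x3: GS value = (2 - (1)·-0.095 - (-1.2)·0.546) / (6.2) = 0.444;  x3 ← (1−ω)·0.000 + ω·0.444 = 0.462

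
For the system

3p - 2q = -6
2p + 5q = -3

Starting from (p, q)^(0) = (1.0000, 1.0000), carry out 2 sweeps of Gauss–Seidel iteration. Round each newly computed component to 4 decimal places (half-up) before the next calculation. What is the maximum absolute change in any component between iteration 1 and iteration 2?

Iteration 1:
  p = (-6 - (-2)·1.0000) / (3) = -1.3333
  q = (-3 - (2)·-1.3333) / (5) = -0.0667
Iteration 2:
  p = (-6 - (-2)·-0.0667) / (3) = -2.0445
  q = (-3 - (2)·-2.0445) / (5) = 0.2178
Change: (-0.7112, 0.2845) → max |·| = 0.7112

0.7112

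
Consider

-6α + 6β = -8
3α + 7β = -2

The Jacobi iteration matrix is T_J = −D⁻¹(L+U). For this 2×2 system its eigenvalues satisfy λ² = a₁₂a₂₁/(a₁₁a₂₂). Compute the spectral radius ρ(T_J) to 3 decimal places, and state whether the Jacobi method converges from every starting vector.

0.655

a₁₂a₂₁/(a₁₁a₂₂) = (6)·(3) / ((-6)·(7)) = -0.428571
ρ = √|-0.428571| = √0.428571 = 0.655
ρ < 1, so Jacobi converges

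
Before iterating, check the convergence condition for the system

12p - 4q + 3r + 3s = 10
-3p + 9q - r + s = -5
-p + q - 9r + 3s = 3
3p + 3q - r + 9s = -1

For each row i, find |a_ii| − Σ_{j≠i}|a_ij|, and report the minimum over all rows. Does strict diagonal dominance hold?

row 1: |12| − (4+3+3) = 2
row 2: |9| − (3+1+1) = 4
row 3: |-9| − (1+1+3) = 4
row 4: |9| − (3+3+1) = 2
minimum over rows = 2 → strictly diagonally dominant (convergence guaranteed)

2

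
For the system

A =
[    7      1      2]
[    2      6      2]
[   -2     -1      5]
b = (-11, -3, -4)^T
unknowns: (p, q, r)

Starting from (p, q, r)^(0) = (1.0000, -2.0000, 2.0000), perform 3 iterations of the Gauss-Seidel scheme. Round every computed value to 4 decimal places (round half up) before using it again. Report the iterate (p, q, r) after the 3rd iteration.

(-1.3044, 0.3115, -1.2595)

Iteration 1:
  p = (-11 - (1)·-2.0000 - (2)·2.0000) / (7) = -1.8571
  q = (-3 - (2)·-1.8571 - (2)·2.0000) / (6) = -0.5476
  r = (-4 - (-2)·-1.8571 - (-1)·-0.5476) / (5) = -1.6524
Iteration 2:
  p = (-11 - (1)·-0.5476 - (2)·-1.6524) / (7) = -1.0211
  q = (-3 - (2)·-1.0211 - (2)·-1.6524) / (6) = 0.3912
  r = (-4 - (-2)·-1.0211 - (-1)·0.3912) / (5) = -1.1302
Iteration 3:
  p = (-11 - (1)·0.3912 - (2)·-1.1302) / (7) = -1.3044
  q = (-3 - (2)·-1.3044 - (2)·-1.1302) / (6) = 0.3115
  r = (-4 - (-2)·-1.3044 - (-1)·0.3115) / (5) = -1.2595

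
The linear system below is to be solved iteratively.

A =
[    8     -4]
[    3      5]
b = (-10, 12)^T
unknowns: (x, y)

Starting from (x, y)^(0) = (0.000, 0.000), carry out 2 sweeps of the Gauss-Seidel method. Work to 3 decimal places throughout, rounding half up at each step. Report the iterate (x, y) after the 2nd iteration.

(0.325, 2.205)

Iteration 1:
  x = (-10 - (-4)·0.000) / (8) = -1.250
  y = (12 - (3)·-1.250) / (5) = 3.150
Iteration 2:
  x = (-10 - (-4)·3.150) / (8) = 0.325
  y = (12 - (3)·0.325) / (5) = 2.205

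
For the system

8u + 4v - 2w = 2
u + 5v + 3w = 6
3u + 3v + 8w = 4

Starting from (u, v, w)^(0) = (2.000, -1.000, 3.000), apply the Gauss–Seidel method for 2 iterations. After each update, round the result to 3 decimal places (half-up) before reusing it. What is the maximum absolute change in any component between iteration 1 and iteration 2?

1.781

Iteration 1:
  u = (2 - (4)·-1.000 - (-2)·3.000) / (8) = 1.500
  v = (6 - (1)·1.500 - (3)·3.000) / (5) = -0.900
  w = (4 - (3)·1.500 - (3)·-0.900) / (8) = 0.275
Iteration 2:
  u = (2 - (4)·-0.900 - (-2)·0.275) / (8) = 0.769
  v = (6 - (1)·0.769 - (3)·0.275) / (5) = 0.881
  w = (4 - (3)·0.769 - (3)·0.881) / (8) = -0.119
Change: (-0.731, 1.781, -0.394) → max |·| = 1.781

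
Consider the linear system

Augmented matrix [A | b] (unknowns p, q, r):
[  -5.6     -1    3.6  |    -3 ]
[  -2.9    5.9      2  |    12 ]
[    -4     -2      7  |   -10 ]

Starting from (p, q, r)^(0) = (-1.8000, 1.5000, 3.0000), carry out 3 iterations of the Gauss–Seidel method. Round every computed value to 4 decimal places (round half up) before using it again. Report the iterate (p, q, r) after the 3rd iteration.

Iteration 1:
  p = (-3 - (-1)·1.5000 - (3.6)·3.0000) / (-5.6) = 2.1964
  q = (12 - (-2.9)·2.1964 - (2)·3.0000) / (5.9) = 2.0965
  r = (-10 - (-4)·2.1964 - (-2)·2.0965) / (7) = 0.4255
Iteration 2:
  p = (-3 - (-1)·2.0965 - (3.6)·0.4255) / (-5.6) = 0.4349
  q = (12 - (-2.9)·0.4349 - (2)·0.4255) / (5.9) = 2.1034
  r = (-10 - (-4)·0.4349 - (-2)·2.1034) / (7) = -0.5791
Iteration 3:
  p = (-3 - (-1)·2.1034 - (3.6)·-0.5791) / (-5.6) = -0.2122
  q = (12 - (-2.9)·-0.2122 - (2)·-0.5791) / (5.9) = 2.1259
  r = (-10 - (-4)·-0.2122 - (-2)·2.1259) / (7) = -0.9424

(-0.2122, 2.1259, -0.9424)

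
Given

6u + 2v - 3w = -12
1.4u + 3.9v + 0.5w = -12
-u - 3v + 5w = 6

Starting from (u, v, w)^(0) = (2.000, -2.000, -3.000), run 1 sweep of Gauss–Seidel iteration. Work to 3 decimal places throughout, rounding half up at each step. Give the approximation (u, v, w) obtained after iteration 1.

Iteration 1:
  u = (-12 - (2)·-2.000 - (-3)·-3.000) / (6) = -2.833
  v = (-12 - (1.4)·-2.833 - (0.5)·-3.000) / (3.9) = -1.675
  w = (6 - (-1)·-2.833 - (-3)·-1.675) / (5) = -0.372

(-2.833, -1.675, -0.372)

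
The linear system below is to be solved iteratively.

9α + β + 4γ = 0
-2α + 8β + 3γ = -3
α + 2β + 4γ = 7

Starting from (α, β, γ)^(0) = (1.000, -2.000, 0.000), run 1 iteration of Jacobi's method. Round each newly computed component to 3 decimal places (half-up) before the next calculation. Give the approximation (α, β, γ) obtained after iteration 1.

Iteration 1:
  α = (0 - (1)·-2.000 - (4)·0.000) / (9) = 0.222
  β = (-3 - (-2)·1.000 - (3)·0.000) / (8) = -0.125
  γ = (7 - (1)·1.000 - (2)·-2.000) / (4) = 2.500

(0.222, -0.125, 2.500)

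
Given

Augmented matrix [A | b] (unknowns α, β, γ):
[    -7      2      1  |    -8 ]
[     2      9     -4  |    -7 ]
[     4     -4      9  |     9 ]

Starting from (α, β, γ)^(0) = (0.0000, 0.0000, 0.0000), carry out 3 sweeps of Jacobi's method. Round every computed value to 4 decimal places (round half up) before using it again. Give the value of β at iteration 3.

Iteration 1:
  α = (-8 - (2)·0.0000 - (1)·0.0000) / (-7) = 1.1429
  β = (-7 - (2)·0.0000 - (-4)·0.0000) / (9) = -0.7778
  γ = (9 - (4)·0.0000 - (-4)·0.0000) / (9) = 1.0000
Iteration 2:
  α = (-8 - (2)·-0.7778 - (1)·1.0000) / (-7) = 1.0635
  β = (-7 - (2)·1.1429 - (-4)·1.0000) / (9) = -0.5873
  γ = (9 - (4)·1.1429 - (-4)·-0.7778) / (9) = 0.1464
Iteration 3:
  α = (-8 - (2)·-0.5873 - (1)·0.1464) / (-7) = 0.9960
  β = (-7 - (2)·1.0635 - (-4)·0.1464) / (9) = -0.9490
  γ = (9 - (4)·1.0635 - (-4)·-0.5873) / (9) = 0.2663

-0.9490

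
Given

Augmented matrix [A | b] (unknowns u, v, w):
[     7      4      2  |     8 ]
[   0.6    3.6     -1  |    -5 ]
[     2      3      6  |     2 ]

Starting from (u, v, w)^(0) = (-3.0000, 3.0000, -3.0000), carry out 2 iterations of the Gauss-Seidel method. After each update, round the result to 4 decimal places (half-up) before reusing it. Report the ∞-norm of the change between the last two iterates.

1.7619

Iteration 1:
  u = (8 - (4)·3.0000 - (2)·-3.0000) / (7) = 0.2857
  v = (-5 - (0.6)·0.2857 - (-1)·-3.0000) / (3.6) = -2.2698
  w = (2 - (2)·0.2857 - (3)·-2.2698) / (6) = 1.3730
Iteration 2:
  u = (8 - (4)·-2.2698 - (2)·1.3730) / (7) = 2.0476
  v = (-5 - (0.6)·2.0476 - (-1)·1.3730) / (3.6) = -1.3488
  w = (2 - (2)·2.0476 - (3)·-1.3488) / (6) = 0.3252
Change: (1.7619, 0.9210, -1.0478) → max |·| = 1.7619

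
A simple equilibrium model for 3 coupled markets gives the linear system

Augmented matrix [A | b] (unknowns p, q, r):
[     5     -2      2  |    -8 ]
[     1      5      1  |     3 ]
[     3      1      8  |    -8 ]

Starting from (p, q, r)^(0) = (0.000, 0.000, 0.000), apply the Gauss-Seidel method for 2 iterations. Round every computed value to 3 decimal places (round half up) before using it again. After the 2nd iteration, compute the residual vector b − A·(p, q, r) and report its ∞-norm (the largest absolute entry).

Iteration 1:
  p = (-8 - (-2)·0.000 - (2)·0.000) / (5) = -1.600
  q = (3 - (1)·-1.600 - (1)·0.000) / (5) = 0.920
  r = (-8 - (3)·-1.600 - (1)·0.920) / (8) = -0.515
Iteration 2:
  p = (-8 - (-2)·0.920 - (2)·-0.515) / (5) = -1.026
  q = (3 - (1)·-1.026 - (1)·-0.515) / (5) = 0.908
  r = (-8 - (3)·-1.026 - (1)·0.908) / (8) = -0.729
Residual b − A·x = (0.404, 0.215, 0.002); ∞-norm = 0.404

0.404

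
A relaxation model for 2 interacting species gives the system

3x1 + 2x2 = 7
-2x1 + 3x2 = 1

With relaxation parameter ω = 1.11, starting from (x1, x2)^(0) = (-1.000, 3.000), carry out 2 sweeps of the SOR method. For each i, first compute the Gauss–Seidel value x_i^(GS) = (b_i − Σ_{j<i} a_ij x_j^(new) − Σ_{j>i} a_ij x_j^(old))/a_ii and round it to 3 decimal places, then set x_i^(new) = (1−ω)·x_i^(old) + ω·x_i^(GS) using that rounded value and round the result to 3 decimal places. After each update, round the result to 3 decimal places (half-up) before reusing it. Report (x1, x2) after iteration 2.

Iteration 1:
  x1: GS value = (7 - (2)·3.000) / (3) = 0.333;  x1 ← (1−ω)·-1.000 + ω·0.333 = 0.480
  x2: GS value = (1 - (-2)·0.480) / (3) = 0.653;  x2 ← (1−ω)·3.000 + ω·0.653 = 0.395
Iteration 2:
  x1: GS value = (7 - (2)·0.395) / (3) = 2.070;  x1 ← (1−ω)·0.480 + ω·2.070 = 2.245
  x2: GS value = (1 - (-2)·2.245) / (3) = 1.830;  x2 ← (1−ω)·0.395 + ω·1.830 = 1.988

(2.245, 1.988)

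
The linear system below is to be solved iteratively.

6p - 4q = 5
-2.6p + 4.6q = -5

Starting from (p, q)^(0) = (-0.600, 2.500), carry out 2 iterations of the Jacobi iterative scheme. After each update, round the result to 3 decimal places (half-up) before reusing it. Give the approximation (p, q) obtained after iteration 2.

(-0.117, 0.326)

Iteration 1:
  p = (5 - (-4)·2.500) / (6) = 2.500
  q = (-5 - (-2.6)·-0.600) / (4.6) = -1.426
Iteration 2:
  p = (5 - (-4)·-1.426) / (6) = -0.117
  q = (-5 - (-2.6)·2.500) / (4.6) = 0.326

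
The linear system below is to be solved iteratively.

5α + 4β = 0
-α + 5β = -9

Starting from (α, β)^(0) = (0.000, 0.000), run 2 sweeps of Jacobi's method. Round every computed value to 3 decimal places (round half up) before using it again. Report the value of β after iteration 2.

Iteration 1:
  α = (0 - (4)·0.000) / (5) = 0.000
  β = (-9 - (-1)·0.000) / (5) = -1.800
Iteration 2:
  α = (0 - (4)·-1.800) / (5) = 1.440
  β = (-9 - (-1)·0.000) / (5) = -1.800

-1.800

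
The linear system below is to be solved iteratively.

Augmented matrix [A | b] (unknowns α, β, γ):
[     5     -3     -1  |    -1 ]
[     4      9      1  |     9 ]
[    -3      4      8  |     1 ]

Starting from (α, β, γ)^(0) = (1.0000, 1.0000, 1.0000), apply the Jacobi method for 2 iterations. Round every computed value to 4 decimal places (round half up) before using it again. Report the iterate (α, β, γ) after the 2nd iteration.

Iteration 1:
  α = (-1 - (-3)·1.0000 - (-1)·1.0000) / (5) = 0.6000
  β = (9 - (4)·1.0000 - (1)·1.0000) / (9) = 0.4444
  γ = (1 - (-3)·1.0000 - (4)·1.0000) / (8) = 0.0000
Iteration 2:
  α = (-1 - (-3)·0.4444 - (-1)·0.0000) / (5) = 0.0666
  β = (9 - (4)·0.6000 - (1)·0.0000) / (9) = 0.7333
  γ = (1 - (-3)·0.6000 - (4)·0.4444) / (8) = 0.1278

(0.0666, 0.7333, 0.1278)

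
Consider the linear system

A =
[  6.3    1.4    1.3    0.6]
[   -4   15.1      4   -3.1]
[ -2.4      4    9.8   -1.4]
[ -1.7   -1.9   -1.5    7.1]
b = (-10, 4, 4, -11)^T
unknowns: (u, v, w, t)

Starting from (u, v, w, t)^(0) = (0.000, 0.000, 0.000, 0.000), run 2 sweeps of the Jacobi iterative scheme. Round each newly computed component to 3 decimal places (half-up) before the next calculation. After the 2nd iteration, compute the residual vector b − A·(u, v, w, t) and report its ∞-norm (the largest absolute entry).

3.086

Iteration 1:
  u = (-10 - (1.4)·0.000 - (1.3)·0.000 - (0.6)·0.000) / (6.3) = -1.587
  v = (4 - (-4)·0.000 - (4)·0.000 - (-3.1)·0.000) / (15.1) = 0.265
  w = (4 - (-2.4)·0.000 - (4)·0.000 - (-1.4)·0.000) / (9.8) = 0.408
  t = (-11 - (-1.7)·0.000 - (-1.9)·0.000 - (-1.5)·0.000) / (7.1) = -1.549
Iteration 2:
  u = (-10 - (1.4)·0.265 - (1.3)·0.408 - (0.6)·-1.549) / (6.3) = -1.583
  v = (4 - (-4)·-1.587 - (4)·0.408 - (-3.1)·-1.549) / (15.1) = -0.582
  w = (4 - (-2.4)·-1.587 - (4)·0.265 - (-1.4)·-1.549) / (9.8) = -0.310
  t = (-11 - (-1.7)·-1.587 - (-1.9)·0.265 - (-1.5)·0.408) / (7.1) = -1.772
Residual b − A·x = (2.254, 2.203, 3.086, -2.681); ∞-norm = 3.086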